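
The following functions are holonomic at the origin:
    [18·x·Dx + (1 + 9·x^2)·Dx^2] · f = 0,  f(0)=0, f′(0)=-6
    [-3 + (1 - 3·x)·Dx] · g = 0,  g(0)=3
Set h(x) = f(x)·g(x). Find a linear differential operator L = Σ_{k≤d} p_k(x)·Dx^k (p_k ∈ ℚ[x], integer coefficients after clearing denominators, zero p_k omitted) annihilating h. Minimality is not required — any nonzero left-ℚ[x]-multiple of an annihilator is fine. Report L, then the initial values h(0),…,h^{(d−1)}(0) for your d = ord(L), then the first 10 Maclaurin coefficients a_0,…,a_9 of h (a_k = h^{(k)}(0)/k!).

f: a_k = 0, -6, 0, 18, 0, -486/5, 0, 4374/7, 0, -4374, …
g: a_k = 3, 9, 27, 81, 243, 729, 2187, 6561, 19683, 59049, …
h₀=f·g: eliminate ⇒ L₀, order ≤ 2·1.
L = 54·x + (6 - 18·x + 108·x^2)·Dx + (-1 + 3·x - 9·x^2 + 27·x^3)·Dx^2  (order 2).
h: a_k = 0, -18, -54, -108, -324, -6318/5, -18954/5, -332424/35, -997272/35, -3451086/35, …
ICs: h(0) = 0, h′(0) = -18.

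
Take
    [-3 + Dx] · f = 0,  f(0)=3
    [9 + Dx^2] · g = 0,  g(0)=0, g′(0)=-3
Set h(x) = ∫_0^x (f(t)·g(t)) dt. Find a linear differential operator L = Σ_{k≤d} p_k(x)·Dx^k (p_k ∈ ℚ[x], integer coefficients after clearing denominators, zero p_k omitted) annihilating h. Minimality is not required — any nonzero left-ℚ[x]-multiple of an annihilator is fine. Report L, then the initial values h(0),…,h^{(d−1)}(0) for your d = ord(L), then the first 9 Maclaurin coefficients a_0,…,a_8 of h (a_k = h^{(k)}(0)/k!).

L = 18·Dx - 6·Dx^2 + Dx^3  (order 3).
h: a_k = 0, 0, -9/2, -9, -27/4, 0, 81/20, 243/70, 729/560, …
ICs: h(0) = 0, h′(0) = 0, h′′(0) = -9.

f: a_k = 3, 9, 27/2, 27/2, 81/8, 243/40, 243/80, 729/560, 2187/4480, …
g: a_k = 0, -3, 0, 9/2, 0, -81/40, 0, 243/560, 0, …
f·g: L₀ = L_f ⊗_s L_g, ord ≤ 1·2.
h=∫₀ˣh₀: take L = L₀·Dx.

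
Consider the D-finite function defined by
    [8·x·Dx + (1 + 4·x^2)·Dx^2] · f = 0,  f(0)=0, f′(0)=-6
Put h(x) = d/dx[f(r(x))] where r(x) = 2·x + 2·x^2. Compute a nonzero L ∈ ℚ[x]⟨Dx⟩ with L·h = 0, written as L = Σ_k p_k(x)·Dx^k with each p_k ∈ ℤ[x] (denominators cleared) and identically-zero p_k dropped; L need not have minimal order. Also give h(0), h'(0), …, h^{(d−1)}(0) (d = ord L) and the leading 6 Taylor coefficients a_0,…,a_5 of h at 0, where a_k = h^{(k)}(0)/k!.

f: a_k = 0, -6, 0, 8, 0, -96/5, …
L₀ from L_f via x↦r, Dx↦r'^{-1}Dx.
h=h₀': d/dx-closure on L₀ ⇒ L.
L = (-2 + 32·x + 128·x^2 + 192·x^3 + 96·x^4) + (1 + 2·x + 16·x^2 + 64·x^3 + 80·x^4 + 32·x^5)·Dx  (order 1).
h: a_k = -12, -24, 192, 768, -2112, -18048, …
ICs: h(0) = -12.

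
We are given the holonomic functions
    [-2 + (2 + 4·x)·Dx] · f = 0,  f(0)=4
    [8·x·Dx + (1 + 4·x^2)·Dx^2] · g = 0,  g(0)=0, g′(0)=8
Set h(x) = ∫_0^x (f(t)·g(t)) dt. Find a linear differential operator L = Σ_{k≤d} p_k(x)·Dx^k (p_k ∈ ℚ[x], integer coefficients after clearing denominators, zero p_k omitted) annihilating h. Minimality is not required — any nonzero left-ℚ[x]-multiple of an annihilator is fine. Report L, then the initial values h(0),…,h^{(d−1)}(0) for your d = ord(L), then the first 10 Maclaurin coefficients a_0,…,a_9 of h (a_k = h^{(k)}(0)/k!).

L = (3 - 8·x - 4·x^2)·Dx + (-2 + 4·x + 24·x^2 + 16·x^3)·Dx^2 + (1 + 4·x + 8·x^2 + 16·x^3 + 16·x^4)·Dx^3  (order 3).
h: a_k = 0, 0, 16, 32/3, -44/3, -16/3, 778/45, 1636/105, -18853/420, -22334/945, …
ICs: h(0) = 0, h′(0) = 0, h′′(0) = 32.

f: a_k = 4, 4, -2, 2, -5/2, 7/2, -21/4, 33/4, -429/32, 715/32, …
g: a_k = 0, 8, 0, -32/3, 0, 128/5, 0, -512/7, 0, 2048/9, …
f·g: L₀ = L_f ⊗_s L_g, ord ≤ 1·2.
Integrate: L := L₀·Dx.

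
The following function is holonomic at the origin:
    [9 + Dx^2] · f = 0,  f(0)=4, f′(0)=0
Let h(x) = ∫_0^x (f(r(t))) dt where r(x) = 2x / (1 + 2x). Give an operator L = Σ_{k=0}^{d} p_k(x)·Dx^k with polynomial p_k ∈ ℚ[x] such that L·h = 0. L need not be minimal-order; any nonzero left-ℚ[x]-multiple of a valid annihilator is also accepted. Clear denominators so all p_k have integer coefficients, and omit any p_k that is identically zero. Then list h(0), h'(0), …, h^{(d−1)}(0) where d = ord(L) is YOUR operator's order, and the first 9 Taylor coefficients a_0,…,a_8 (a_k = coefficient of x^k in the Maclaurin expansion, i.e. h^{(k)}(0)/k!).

f: a_k = 4, 0, -18, 0, 27/2, 0, -81/20, 0, 729/1120, …
f∘r: x↦r, Dx↦Dx/r' in L_f ⇒ L₀.
∫: right-multiply L₀ by Dx.
L = 36·Dx + (4 + 24·x + 48·x^2 + 32·x^3)·Dx^2 + (1 + 8·x + 24·x^2 + 32·x^3 + 16·x^4)·Dx^3  (order 3).
h: a_k = 0, 4, 0, -24, 72, -648/5, 96, 1872/5, -11016/5, …
ICs: h(0) = 0, h′(0) = 4, h′′(0) = 0.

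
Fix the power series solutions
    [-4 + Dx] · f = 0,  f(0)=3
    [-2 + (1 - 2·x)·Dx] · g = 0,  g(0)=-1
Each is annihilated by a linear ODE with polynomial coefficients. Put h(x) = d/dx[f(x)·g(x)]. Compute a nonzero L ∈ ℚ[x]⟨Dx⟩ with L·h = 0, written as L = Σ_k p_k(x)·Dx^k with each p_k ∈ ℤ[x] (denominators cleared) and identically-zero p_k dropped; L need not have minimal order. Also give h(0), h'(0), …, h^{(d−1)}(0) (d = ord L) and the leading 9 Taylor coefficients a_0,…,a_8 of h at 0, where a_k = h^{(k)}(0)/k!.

f: a_k = 3, 12, 24, 32, 32, 128/5, 256/15, 1024/105, 512/105, …
g: a_k = -1, -2, -4, -8, -16, -32, -64, -128, -256, …
Sym-product of L_f,L_g gives L₀ (≤ ord 1).
Differentiate: ansatz ord ≤ ord L₀ ⇒ L.
L = (20 - 48·x + 32·x^2) + (-3 + 10·x - 8·x^2)·Dx  (order 1).
h: a_k = -18, -120, -456, -1344, -3488, -42368/5, -19840, -4765696/105, -10724864/105, …
ICs: h(0) = -18.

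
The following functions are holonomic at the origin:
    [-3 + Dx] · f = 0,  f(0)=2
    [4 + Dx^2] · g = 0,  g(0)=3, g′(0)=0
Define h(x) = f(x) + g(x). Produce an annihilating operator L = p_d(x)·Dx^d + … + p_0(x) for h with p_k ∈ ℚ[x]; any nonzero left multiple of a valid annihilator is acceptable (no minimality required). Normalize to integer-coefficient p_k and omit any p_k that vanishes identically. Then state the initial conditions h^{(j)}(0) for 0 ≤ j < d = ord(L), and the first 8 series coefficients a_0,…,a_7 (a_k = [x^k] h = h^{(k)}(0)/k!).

L = -12 + 4·Dx - 3·Dx^2 + Dx^3  (order 3).
h: a_k = 5, 6, 3, 9, 35/4, 81/20, 211/120, 243/280, …
ICs: h(0) = 5, h′(0) = 6, h′′(0) = 6.

f: a_k = 2, 6, 9, 9, 27/4, 81/20, 81/40, 243/280, …
g: a_k = 3, 0, -6, 0, 2, 0, -4/15, 0, …
Sum ⇒ L₀ = lclm(L_f,L_g) in ℚ(x)⟨Dx⟩.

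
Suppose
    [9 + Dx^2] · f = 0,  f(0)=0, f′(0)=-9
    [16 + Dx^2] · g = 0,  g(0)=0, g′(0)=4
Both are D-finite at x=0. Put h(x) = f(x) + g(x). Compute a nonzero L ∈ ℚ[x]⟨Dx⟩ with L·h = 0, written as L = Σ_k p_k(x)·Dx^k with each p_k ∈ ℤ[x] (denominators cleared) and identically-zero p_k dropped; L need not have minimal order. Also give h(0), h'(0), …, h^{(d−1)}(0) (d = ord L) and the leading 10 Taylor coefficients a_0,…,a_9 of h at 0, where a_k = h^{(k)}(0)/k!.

L = 144 + 25·Dx^2 + Dx^4  (order 4).
h: a_k = 0, -5, 0, 17/6, 0, 59/24, 0, -9823/5040, 0, 40619/72576, …
ICs: h(0) = 0, h′(0) = -5, h′′(0) = 0, h′′′(0) = 17.

f: a_k = 0, -9, 0, 27/2, 0, -243/40, 0, 729/560, 0, -729/4480, …
g: a_k = 0, 4, 0, -32/3, 0, 128/15, 0, -1024/315, 0, 2048/2835, …
Weyl lclm of L_f,L_g ⇒ L₀ (ord ≤ 4).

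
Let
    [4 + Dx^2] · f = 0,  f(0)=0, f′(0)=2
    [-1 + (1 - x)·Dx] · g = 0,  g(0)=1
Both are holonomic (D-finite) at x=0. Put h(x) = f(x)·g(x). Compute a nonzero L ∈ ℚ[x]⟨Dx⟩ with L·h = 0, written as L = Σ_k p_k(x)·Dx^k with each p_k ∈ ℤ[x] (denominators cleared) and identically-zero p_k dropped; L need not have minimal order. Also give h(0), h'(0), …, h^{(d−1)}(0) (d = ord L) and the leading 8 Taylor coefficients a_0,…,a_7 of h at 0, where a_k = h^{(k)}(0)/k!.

f: a_k = 0, 2, 0, -4/3, 0, 4/15, 0, -8/315, …
g: a_k = 1, 1, 1, 1, 1, 1, 1, 1, …
Product ⇒ symmetric product L₀, ord ≤ 2.
L = (-4 + 4·x) + 2·Dx + (-1 + x)·Dx^2  (order 2).
h: a_k = 0, 2, 2, 2/3, 2/3, 14/15, 14/15, 286/315, …
ICs: h(0) = 0, h′(0) = 2.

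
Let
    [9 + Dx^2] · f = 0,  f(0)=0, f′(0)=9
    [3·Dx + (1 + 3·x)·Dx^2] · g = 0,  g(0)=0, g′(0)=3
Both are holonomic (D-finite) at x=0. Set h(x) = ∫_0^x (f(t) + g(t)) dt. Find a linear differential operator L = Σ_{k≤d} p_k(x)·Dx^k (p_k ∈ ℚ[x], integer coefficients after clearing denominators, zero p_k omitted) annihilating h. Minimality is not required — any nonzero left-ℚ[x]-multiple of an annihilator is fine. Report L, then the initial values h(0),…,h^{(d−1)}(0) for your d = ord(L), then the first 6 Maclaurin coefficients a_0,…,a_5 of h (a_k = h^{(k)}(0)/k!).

f: a_k = 0, 9, 0, -27/2, 0, 243/40, …
g: a_k = 0, 3, -9/2, 9, -81/4, 243/5, …
Sum ⇒ L₀ = lclm(L_f,L_g) in ℚ(x)⟨Dx⟩.
h=∫h₀ ⇒ L = L₀·Dx.
L = (63 + 54·x + 81·x^2)·Dx^2 + (9 + 45·x + 81·x^2 + 81·x^3)·Dx^3 + (7 + 6·x + 9·x^2)·Dx^4 + (1 + 5·x + 9·x^2 + 9·x^3)·Dx^5  (order 5).
h: a_k = 0, 0, 6, -3/2, -9/8, -81/20, …
ICs: h(0) = 0, h′(0) = 0, h′′(0) = 12, h′′′(0) = -9, h′′′′(0) = -27.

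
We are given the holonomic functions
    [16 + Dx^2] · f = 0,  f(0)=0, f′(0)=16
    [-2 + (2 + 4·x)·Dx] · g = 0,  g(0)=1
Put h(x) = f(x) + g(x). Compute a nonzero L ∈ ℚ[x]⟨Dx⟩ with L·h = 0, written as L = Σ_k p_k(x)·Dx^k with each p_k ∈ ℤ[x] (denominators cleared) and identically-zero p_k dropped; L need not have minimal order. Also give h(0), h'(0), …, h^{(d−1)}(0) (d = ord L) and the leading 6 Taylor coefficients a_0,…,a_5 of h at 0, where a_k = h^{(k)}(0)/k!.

L = (-304 - 1024·x - 1024·x^2) + (240 + 1504·x + 3072·x^2 + 2048·x^3)·Dx + (-19 - 64·x - 64·x^2)·Dx^2 + (15 + 94·x + 192·x^2 + 128·x^3)·Dx^3  (order 3).
h: a_k = 1, 17, -1/2, -253/6, -5/8, 4201/120, …
ICs: h(0) = 1, h′(0) = 17, h′′(0) = -1.

f: a_k = 0, 16, 0, -128/3, 0, 512/15, …
g: a_k = 1, 1, -1/2, 1/2, -5/8, 7/8, …
Weyl lclm of L_f,L_g ⇒ L₀ (ord ≤ 3).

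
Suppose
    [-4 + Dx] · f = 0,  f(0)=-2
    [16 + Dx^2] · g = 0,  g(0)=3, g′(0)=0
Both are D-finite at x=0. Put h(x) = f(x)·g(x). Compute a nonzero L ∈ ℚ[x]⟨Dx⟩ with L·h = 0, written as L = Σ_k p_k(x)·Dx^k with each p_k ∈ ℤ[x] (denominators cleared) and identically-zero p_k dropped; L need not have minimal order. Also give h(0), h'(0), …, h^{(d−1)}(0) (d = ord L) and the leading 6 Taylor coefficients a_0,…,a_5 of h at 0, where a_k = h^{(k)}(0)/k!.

L = 32 - 8·Dx + Dx^2  (order 2).
h: a_k = -6, -24, 0, 128, 256, 1024/5, …
ICs: h(0) = -6, h′(0) = -24.

f: a_k = -2, -8, -16, -64/3, -64/3, -256/15, …
g: a_k = 3, 0, -24, 0, 32, 0, …
Product ⇒ symmetric product L₀, ord ≤ 2.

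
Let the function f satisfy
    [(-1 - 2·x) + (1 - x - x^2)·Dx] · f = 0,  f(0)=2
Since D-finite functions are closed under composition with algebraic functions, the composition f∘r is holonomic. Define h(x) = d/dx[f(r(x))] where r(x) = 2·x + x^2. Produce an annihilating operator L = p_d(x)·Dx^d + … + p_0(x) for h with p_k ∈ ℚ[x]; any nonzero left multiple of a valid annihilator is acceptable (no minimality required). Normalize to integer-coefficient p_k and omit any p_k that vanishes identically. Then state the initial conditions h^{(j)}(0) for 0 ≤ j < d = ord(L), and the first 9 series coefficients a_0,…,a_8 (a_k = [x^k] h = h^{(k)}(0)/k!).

f: a_k = 2, 2, 4, 6, 10, 16, 26, 42, 68, …
f∘r: x↦r, Dx↦Dx/r' in L_f ⇒ L₀.
Derive L from L₀ (diff closure).
L = (9 + 42·x + 105·x^2 + 164·x^3 + 141·x^4 + 60·x^5 + 10·x^6) + (-1 - 3·x + 9·x^2 + 39·x^3 + 55·x^4 + 39·x^5 + 14·x^6 + 2·x^7)·Dx  (order 1).
h: a_k = 4, 36, 192, 944, 4340, 19140, 82096, 344912, 1426464, …
ICs: h(0) = 4.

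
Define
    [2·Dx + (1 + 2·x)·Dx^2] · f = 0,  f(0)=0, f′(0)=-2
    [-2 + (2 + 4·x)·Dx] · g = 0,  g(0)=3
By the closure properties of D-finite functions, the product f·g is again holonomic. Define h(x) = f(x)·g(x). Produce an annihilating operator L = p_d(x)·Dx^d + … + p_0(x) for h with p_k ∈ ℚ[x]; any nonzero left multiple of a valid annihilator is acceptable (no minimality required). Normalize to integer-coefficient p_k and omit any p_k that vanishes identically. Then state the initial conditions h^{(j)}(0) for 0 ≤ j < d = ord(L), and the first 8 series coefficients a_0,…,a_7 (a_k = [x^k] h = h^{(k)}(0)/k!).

L = 1 + (1 + 4·x + 4·x^2)·Dx^2  (order 2).
h: a_k = 0, -6, 0, 1, -2, 71/20, -31/5, 3043/280, …
ICs: h(0) = 0, h′(0) = -6.

f: a_k = 0, -2, 2, -8/3, 4, -32/5, 32/3, -128/7, …
g: a_k = 3, 3, -3/2, 3/2, -15/8, 21/8, -63/16, 99/16, …
Product ⇒ symmetric product L₀, ord ≤ 2.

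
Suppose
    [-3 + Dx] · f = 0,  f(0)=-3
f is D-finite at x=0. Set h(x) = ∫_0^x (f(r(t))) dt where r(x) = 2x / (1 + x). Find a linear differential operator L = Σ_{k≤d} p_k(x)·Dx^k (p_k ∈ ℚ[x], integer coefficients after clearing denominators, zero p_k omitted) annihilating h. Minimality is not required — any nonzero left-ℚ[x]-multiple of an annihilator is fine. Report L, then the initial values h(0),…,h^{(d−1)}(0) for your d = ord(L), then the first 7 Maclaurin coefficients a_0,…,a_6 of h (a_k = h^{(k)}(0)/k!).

L = -6·Dx + (1 + 2·x + x^2)·Dx^2  (order 2).
h: a_k = 0, -3, -9, -12, -9/2, 18/5, 3/5, …
ICs: h(0) = 0, h′(0) = -3.

f: a_k = -3, -9, -27/2, -27/2, -81/8, -243/40, -243/80, …
L₀ from L_f via x↦r, Dx↦r'^{-1}Dx.
h=∫₀ˣh₀: take L = L₀·Dx.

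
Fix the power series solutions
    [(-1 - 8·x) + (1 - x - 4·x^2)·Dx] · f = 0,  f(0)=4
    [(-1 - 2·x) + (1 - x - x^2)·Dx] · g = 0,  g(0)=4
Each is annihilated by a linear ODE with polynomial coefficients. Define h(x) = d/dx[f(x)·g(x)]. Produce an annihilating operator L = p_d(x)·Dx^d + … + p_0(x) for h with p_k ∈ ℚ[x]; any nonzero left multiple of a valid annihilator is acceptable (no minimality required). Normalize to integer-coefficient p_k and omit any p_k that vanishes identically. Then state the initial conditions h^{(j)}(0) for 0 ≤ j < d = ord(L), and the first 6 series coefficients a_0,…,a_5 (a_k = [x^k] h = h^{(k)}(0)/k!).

L = (16 + 18·x - 12·x^2 - 352·x^3 + 12·x^4 + 600·x^5 + 320·x^6) + (-2 - 4·x + 39·x^2 + 8·x^3 - 140·x^4 - 21·x^5 + 140·x^6 + 64·x^7)·Dx  (order 1).
h: a_k = 32, 256, 912, 3584, 11200, 36192, …
ICs: h(0) = 32.

f: a_k = 4, 4, 20, 36, 116, 260, …
g: a_k = 4, 4, 8, 12, 20, 32, …
f·g: L₀ = L_f ⊗_s L_g, ord ≤ 1·1.
Derive L from L₀ (diff closure).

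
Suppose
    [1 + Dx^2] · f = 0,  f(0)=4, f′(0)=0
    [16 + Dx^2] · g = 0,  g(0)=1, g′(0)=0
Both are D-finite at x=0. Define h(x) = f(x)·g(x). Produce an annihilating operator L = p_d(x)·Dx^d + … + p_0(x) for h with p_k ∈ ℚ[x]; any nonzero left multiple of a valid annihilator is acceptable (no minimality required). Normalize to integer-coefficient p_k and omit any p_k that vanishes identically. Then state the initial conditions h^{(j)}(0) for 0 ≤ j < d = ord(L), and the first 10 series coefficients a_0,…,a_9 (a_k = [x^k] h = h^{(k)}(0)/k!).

f: a_k = 4, 0, -2, 0, 1/6, 0, -1/180, 0, 1/10080, 0, …
g: a_k = 1, 0, -8, 0, 32/3, 0, -256/45, 0, 512/315, 0, …
Product ⇒ symmetric product L₀, ord ≤ 4.
L = 225 + 34·Dx^2 + Dx^4  (order 4).
h: a_k = 4, 0, -34, 0, 353/6, 0, -8177/180, 0, 198593/10080, 0, …
ICs: h(0) = 4, h′(0) = 0, h′′(0) = -68, h′′′(0) = 0.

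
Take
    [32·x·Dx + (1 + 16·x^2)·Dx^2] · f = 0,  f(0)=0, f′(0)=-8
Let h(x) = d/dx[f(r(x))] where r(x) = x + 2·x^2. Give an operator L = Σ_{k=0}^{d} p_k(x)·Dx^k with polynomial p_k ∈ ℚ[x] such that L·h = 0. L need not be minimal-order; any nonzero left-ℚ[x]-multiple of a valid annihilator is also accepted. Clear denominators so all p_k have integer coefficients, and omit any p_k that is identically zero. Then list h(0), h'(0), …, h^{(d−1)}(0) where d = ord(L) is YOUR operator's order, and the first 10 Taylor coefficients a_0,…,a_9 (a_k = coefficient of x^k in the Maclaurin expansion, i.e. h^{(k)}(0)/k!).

f: a_k = 0, -8, 0, 128/3, 0, -2048/5, 0, 32768/7, 0, -524288/9, …
Substitute x→r, Dx→(1/r')Dx; clear ⇒ L₀.
Derive L from L₀ (diff closure).
L = (-4 + 32·x + 256·x^2 + 768·x^3 + 768·x^4) + (1 + 4·x + 16·x^2 + 128·x^3 + 320·x^4 + 256·x^5)·Dx  (order 1).
h: a_k = -8, -32, 128, 1024, 512, -22528, -81920, 262144, 2719744, 2490368, …
ICs: h(0) = -8.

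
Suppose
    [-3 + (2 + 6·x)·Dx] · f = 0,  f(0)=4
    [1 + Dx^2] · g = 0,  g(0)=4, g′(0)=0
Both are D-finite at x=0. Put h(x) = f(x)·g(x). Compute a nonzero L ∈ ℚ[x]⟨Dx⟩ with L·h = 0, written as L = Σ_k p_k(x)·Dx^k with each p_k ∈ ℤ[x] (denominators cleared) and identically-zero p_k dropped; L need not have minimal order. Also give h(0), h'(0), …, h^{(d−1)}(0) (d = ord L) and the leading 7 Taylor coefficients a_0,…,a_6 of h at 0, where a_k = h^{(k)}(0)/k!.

f: a_k = 4, 6, -9/2, 27/4, -405/32, 1701/64, -15309/256, …
g: a_k = 4, 0, -2, 0, 1/6, 0, -1/180, …
Product ⇒ symmetric product L₀, ord ≤ 2.
L = (31 + 24·x + 36·x^2) + (-12 - 36·x)·Dx + (4 + 24·x + 36·x^2)·Dx^2  (order 2).
h: a_k = 16, 24, -26, 15, -983/24, 1501/16, -618229/2880, …
ICs: h(0) = 16, h′(0) = 24.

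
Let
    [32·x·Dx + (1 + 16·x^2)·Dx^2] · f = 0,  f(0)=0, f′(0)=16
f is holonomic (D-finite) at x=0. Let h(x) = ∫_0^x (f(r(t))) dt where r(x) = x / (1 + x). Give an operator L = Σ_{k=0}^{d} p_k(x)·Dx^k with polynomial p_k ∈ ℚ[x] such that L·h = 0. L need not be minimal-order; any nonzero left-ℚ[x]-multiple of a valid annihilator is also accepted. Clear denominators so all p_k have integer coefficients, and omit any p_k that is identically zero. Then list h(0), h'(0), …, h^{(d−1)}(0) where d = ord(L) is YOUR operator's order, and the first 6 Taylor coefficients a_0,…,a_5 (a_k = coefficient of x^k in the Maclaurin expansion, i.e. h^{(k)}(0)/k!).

f: a_k = 0, 16, 0, -256/3, 0, 4096/5, …
h₀=f(r): pull back L_f along r ⇒ L₀.
h=∫h₀ ⇒ L = L₀·Dx.
L = (2 + 34·x)·Dx^2 + (1 + 2·x + 17·x^2)·Dx^3  (order 3).
h: a_k = 0, 0, 8, -16/3, -52/3, 48, …
ICs: h(0) = 0, h′(0) = 0, h′′(0) = 16.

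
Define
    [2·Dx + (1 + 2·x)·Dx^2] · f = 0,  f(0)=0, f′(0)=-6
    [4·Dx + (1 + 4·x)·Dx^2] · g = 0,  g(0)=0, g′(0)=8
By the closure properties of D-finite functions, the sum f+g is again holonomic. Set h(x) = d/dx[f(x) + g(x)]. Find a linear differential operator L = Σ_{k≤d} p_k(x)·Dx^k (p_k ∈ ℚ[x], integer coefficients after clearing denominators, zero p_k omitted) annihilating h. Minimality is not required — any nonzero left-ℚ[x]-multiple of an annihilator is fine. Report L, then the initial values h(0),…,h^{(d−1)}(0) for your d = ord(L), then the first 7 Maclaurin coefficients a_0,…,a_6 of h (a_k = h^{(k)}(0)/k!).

f: a_k = 0, -6, 6, -8, 12, -96/5, 32, …
g: a_k = 0, 8, -16, 128/3, -128, 2048/5, -4096/3, …
Sum ⇒ L₀ = lclm(L_f,L_g) in ℚ(x)⟨Dx⟩.
h₀' ⇒ L via d/dx closure of L₀.
L = 16 + (12 + 32·x)·Dx + (1 + 6·x + 8·x^2)·Dx^2  (order 2).
h: a_k = 2, -20, 104, -464, 1952, -8000, 32384, …
ICs: h(0) = 2, h′(0) = -20.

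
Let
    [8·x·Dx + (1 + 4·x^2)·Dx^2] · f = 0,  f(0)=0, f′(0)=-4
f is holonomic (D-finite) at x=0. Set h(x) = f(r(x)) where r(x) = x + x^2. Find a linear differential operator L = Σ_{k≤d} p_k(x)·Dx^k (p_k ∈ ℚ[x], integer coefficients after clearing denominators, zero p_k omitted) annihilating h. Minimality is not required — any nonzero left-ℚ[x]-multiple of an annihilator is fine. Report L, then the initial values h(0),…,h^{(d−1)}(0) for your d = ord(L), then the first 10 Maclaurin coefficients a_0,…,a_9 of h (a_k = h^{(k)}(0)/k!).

f: a_k = 0, -4, 0, 16/3, 0, -64/5, 0, 256/7, 0, -1024/9, …
Change of var in L_f (x↦r) gives L₀.
L = (-2 + 8·x + 32·x^2 + 48·x^3 + 24·x^4)·Dx + (1 + 2·x + 4·x^2 + 16·x^3 + 20·x^4 + 8·x^5)·Dx^2  (order 2).
h: a_k = 0, -4, -4, 16/3, 16, 16/5, -176/3, -640/7, 128, 5312/9, …
ICs: h(0) = 0, h′(0) = -4.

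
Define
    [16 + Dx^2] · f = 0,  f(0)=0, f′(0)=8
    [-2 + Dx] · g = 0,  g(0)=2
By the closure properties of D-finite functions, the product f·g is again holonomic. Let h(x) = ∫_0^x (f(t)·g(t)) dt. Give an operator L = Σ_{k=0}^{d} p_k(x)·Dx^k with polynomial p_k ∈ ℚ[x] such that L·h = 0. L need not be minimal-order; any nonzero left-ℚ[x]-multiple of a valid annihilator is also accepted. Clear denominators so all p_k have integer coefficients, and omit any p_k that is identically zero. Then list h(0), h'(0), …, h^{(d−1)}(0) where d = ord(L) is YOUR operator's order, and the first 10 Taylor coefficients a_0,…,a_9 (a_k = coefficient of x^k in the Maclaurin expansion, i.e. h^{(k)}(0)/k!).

L = 20·Dx - 4·Dx^2 + Dx^3  (order 3).
h: a_k = 0, 0, 8, 32/3, -8/3, -64/5, -304/45, 704/315, 1112/315, 128/135, …
ICs: h(0) = 0, h′(0) = 0, h′′(0) = 16.

f: a_k = 0, 8, 0, -64/3, 0, 256/15, 0, -2048/315, 0, 4096/2835, …
g: a_k = 2, 4, 4, 8/3, 4/3, 8/15, 8/45, 16/315, 4/315, 8/2835, …
f·g: L₀ = L_f ⊗_s L_g, ord ≤ 2·1.
Integrate: L := L₀·Dx.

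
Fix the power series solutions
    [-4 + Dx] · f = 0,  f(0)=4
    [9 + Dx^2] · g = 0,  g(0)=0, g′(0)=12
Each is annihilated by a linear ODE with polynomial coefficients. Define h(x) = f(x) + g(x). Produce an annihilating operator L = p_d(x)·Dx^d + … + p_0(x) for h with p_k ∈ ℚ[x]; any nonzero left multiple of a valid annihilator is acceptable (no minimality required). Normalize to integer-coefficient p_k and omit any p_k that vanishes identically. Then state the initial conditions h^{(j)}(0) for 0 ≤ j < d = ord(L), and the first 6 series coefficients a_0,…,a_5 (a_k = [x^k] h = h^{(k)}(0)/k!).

f: a_k = 4, 16, 32, 128/3, 128/3, 512/15, …
g: a_k = 0, 12, 0, -18, 0, 81/10, …
h₀=f+g: left-lcm gives L₀, ord ≤ 3.
L = -36 + 9·Dx - 4·Dx^2 + Dx^3  (order 3).
h: a_k = 4, 28, 32, 74/3, 128/3, 1267/30, …
ICs: h(0) = 4, h′(0) = 28, h′′(0) = 64.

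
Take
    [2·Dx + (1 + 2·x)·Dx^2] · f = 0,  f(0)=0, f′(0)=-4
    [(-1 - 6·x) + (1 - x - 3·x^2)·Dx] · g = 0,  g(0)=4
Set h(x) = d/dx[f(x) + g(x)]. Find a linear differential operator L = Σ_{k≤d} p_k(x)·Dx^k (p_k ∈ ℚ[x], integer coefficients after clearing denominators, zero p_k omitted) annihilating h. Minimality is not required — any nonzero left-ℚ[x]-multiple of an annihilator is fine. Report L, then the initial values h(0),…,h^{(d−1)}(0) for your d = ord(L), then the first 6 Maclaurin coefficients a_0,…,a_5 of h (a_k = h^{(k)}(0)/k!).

f: a_k = 0, -4, 4, -16/3, 8, -64/5, …
g: a_k = 4, 4, 16, 28, 76, 160, …
Weyl lclm of L_f,L_g ⇒ L₀ (ord ≤ 3).
h₀' ⇒ L via d/dx closure of L₀.
L = (-74 - 412·x - 948·x^2 - 864·x^3 - 648·x^4) + (-17 - 212·x - 890·x^2 - 1644·x^3 - 1764·x^4 - 1080·x^5)·Dx + (5 + 27·x + 33·x^2 - 68·x^3 - 276·x^4 - 396·x^5 - 216·x^6)·Dx^2  (order 2).
h: a_k = 0, 40, 68, 336, 736, 2456, …
ICs: h(0) = 0, h′(0) = 40.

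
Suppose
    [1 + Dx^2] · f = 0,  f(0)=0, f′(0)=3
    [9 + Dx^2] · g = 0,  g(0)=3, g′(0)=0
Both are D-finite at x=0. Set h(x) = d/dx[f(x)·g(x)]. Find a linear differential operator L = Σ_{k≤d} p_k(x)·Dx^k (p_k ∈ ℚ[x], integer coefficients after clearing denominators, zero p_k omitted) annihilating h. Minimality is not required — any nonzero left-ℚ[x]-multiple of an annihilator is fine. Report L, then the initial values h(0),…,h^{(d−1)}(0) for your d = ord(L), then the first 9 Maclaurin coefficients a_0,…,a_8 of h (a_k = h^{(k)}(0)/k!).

f: a_k = 0, 3, 0, -1/2, 0, 1/40, 0, -1/1680, 0, …
g: a_k = 3, 0, -27/2, 0, 81/8, 0, -243/80, 0, 2187/4480, …
Product ⇒ symmetric product L₀, ord ≤ 4.
Derive L from L₀ (diff closure).
L = 64 + 20·Dx^2 + Dx^4  (order 4).
h: a_k = 9, 0, -126, 0, 186, 0, -508/5, 0, 146/5, …
ICs: h(0) = 9, h′(0) = 0, h′′(0) = -252, h′′′(0) = 0.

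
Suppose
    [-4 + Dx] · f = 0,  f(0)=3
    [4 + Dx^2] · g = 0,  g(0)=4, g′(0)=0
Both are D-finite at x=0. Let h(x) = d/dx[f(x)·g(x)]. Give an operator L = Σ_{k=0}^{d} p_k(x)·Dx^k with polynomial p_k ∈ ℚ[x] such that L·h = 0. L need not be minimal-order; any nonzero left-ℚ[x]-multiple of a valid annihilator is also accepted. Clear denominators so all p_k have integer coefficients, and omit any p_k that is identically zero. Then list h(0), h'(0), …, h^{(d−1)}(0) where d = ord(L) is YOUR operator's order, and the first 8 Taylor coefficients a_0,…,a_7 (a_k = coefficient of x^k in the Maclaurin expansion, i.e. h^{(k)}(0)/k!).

L = 20 - 8·Dx + Dx^2  (order 2).
h: a_k = 48, 144, 96, -224, -608, -3744/5, -8896/15, -33728/105, …
ICs: h(0) = 48, h′(0) = 144.

f: a_k = 3, 12, 24, 32, 32, 128/5, 256/15, 1024/105, …
g: a_k = 4, 0, -8, 0, 8/3, 0, -16/45, 0, …
h₀=f·g: eliminate ⇒ L₀, order ≤ 1·2.
h=h₀': d/dx-closure on L₀ ⇒ L.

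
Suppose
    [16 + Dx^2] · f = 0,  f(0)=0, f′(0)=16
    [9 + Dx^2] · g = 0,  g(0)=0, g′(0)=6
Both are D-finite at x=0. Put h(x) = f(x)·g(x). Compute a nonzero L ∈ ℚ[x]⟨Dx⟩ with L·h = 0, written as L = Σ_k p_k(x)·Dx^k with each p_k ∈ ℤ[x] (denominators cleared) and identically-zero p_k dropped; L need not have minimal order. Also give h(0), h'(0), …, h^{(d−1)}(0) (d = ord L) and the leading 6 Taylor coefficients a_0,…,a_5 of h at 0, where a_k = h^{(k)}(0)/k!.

L = 49 + 50·Dx^2 + Dx^4  (order 4).
h: a_k = 0, 0, 96, 0, -400, 0, …
ICs: h(0) = 0, h′(0) = 0, h′′(0) = 192, h′′′(0) = 0.

f: a_k = 0, 16, 0, -128/3, 0, 512/15, …
g: a_k = 0, 6, 0, -9, 0, 81/20, …
Product ⇒ symmetric product L₀, ord ≤ 4.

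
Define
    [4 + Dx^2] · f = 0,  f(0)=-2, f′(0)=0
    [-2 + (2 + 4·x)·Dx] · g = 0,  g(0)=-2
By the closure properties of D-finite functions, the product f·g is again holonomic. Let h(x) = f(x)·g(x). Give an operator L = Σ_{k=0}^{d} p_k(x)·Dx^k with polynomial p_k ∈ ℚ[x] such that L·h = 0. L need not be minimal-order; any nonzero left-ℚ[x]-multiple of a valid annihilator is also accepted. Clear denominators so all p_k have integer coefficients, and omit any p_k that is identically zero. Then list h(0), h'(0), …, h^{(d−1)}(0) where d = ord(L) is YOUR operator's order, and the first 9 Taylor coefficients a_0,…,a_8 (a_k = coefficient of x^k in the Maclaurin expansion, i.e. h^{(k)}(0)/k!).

L = (7 + 16·x + 16·x^2) + (-2 - 4·x)·Dx + (1 + 4·x + 4·x^2)·Dx^2  (order 2).
h: a_k = 4, 4, -10, -6, 25/6, 13/6, -349/180, 401/180, -44047/10080, …
ICs: h(0) = 4, h′(0) = 4.

f: a_k = -2, 0, 4, 0, -4/3, 0, 8/45, 0, -4/315, …
g: a_k = -2, -2, 1, -1, 5/4, -7/4, 21/8, -33/8, 429/64, …
f·g: L₀ = L_f ⊗_s L_g, ord ≤ 2·1.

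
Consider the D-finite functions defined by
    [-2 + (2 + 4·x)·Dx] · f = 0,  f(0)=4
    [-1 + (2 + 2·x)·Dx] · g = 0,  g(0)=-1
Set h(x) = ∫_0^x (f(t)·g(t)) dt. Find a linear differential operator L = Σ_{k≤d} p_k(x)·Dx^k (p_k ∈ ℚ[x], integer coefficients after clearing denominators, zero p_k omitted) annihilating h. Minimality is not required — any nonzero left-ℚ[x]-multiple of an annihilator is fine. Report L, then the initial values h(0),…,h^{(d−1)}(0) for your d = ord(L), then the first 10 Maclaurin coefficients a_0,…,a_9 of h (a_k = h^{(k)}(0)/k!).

f: a_k = 4, 4, -2, 2, -5/2, 7/2, -21/4, 33/4, -429/32, 715/32, …
g: a_k = -1, -1/2, 1/8, -1/16, 5/128, -7/256, 21/1024, -33/2048, 429/32768, -715/65536, …
L₀ := L_f ⊗_s L_g (sym. prod.), ord ≤ 1.
h=∫h₀ ⇒ L = L₀·Dx.
L = (-3 - 4·x)·Dx + (2 + 6·x + 4·x^2)·Dx^2  (order 2).
h: a_k = 0, -4, -3, 1/6, -3/16, 37/160, -39/128, 757/1792, -2499/4096, 67181/73728, …
ICs: h(0) = 0, h′(0) = -4.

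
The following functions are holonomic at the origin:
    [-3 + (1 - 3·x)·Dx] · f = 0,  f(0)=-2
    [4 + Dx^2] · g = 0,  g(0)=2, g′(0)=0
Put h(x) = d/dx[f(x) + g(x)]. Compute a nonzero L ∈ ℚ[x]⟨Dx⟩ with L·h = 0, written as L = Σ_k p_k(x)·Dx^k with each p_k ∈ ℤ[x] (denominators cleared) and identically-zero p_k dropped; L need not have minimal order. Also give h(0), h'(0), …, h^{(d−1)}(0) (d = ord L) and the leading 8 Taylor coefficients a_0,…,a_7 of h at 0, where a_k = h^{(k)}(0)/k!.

f: a_k = -2, -6, -18, -54, -162, -486, -1458, -4374, …
g: a_k = 2, 0, -4, 0, 4/3, 0, -8/45, 0, …
Weyl lclm of L_f,L_g ⇒ L₀ (ord ≤ 3).
Derive L from L₀ (diff closure).
L = (1344 - 288·x + 432·x^2) + (-116 + 396·x - 216·x^2 + 216·x^3)·Dx + (336 - 72·x + 108·x^2)·Dx^2 + (-29 + 99·x - 54·x^2 + 54·x^3)·Dx^3  (order 3).
h: a_k = -6, -44, -162, -1928/3, -2430, -131236/15, -30618, -33067408/315, …
ICs: h(0) = -6, h′(0) = -44, h′′(0) = -324.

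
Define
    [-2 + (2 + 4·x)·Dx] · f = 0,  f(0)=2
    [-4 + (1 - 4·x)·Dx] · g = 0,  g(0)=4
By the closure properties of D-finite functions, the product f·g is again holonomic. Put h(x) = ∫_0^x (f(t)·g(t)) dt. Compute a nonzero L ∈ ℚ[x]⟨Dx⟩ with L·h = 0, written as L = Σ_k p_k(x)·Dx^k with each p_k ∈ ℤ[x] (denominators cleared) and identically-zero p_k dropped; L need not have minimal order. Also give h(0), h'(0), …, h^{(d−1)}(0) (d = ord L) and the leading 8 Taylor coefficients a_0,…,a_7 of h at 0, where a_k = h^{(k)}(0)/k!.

L = (5 + 4·x)·Dx + (-1 + 2·x + 8·x^2)·Dx^2  (order 2).
h: a_k = 0, 8, 20, 52, 157, 2507/5, 3345/2, 80259/14, …
ICs: h(0) = 0, h′(0) = 8.

f: a_k = 2, 2, -1, 1, -5/4, 7/4, -21/8, 33/8, …
g: a_k = 4, 16, 64, 256, 1024, 4096, 16384, 65536, …
Sym-product of L_f,L_g gives L₀ (≤ ord 1).
Integrate: L := L₀·Dx.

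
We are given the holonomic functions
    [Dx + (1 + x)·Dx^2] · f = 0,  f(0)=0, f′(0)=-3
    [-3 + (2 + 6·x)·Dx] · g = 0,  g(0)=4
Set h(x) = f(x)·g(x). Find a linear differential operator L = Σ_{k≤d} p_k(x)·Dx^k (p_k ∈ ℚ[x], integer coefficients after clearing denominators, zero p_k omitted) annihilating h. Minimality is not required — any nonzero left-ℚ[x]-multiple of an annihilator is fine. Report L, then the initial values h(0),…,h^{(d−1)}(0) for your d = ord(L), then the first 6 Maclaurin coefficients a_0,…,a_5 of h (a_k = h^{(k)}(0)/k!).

L = (21 + 9·x) + (-8 - 24·x)·Dx + (4 + 28·x + 60·x^2 + 36·x^3)·Dx^2  (order 2).
h: a_k = 0, -12, -12, 37/2, -30, 8751/160, …
ICs: h(0) = 0, h′(0) = -12.

f: a_k = 0, -3, 3/2, -1, 3/4, -3/5, …
g: a_k = 4, 6, -9/2, 27/4, -405/32, 1701/64, …
Sym-product of L_f,L_g gives L₀ (≤ ord 2).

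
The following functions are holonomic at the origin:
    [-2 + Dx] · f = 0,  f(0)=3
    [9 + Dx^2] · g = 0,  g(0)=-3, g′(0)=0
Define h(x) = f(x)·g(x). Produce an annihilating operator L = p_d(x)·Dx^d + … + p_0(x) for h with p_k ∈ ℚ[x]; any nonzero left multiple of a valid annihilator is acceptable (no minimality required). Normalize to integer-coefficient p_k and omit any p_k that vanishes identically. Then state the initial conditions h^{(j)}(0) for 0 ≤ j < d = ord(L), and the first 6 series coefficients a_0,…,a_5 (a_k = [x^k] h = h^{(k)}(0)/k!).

f: a_k = 3, 6, 6, 4, 2, 4/5, …
g: a_k = -3, 0, 27/2, 0, -81/8, 0, …
h₀=f·g: eliminate ⇒ L₀, order ≤ 1·2.
L = 13 - 4·Dx + Dx^2  (order 2).
h: a_k = -9, -18, 45/2, 69, 357/8, -183/20, …
ICs: h(0) = -9, h′(0) = -18.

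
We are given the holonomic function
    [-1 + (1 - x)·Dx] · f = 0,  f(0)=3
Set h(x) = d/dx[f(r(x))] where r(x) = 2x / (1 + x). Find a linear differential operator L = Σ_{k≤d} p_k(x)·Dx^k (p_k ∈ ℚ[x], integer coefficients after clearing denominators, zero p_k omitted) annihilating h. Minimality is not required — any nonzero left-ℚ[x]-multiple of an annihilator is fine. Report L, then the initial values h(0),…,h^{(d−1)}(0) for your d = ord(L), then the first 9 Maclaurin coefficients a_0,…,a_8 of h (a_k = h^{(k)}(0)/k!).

L = 2 + (-1 + x)·Dx  (order 1).
h: a_k = 6, 12, 18, 24, 30, 36, 42, 48, 54, …
ICs: h(0) = 6.

f: a_k = 3, 3, 3, 3, 3, 3, 3, 3, 3, …
Substitute x→r, Dx→(1/r')Dx; clear ⇒ L₀.
h=h₀': d/dx-closure on L₀ ⇒ L.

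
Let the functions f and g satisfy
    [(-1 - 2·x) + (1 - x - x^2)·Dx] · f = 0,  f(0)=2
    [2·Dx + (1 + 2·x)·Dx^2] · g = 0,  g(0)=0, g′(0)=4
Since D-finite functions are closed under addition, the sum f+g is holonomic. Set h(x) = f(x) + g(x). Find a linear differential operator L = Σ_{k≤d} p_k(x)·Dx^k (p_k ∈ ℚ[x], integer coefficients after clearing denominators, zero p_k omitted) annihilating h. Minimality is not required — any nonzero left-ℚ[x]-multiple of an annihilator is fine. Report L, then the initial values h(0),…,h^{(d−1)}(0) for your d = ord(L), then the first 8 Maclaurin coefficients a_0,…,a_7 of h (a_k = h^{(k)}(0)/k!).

f: a_k = 2, 2, 4, 6, 10, 16, 26, 42, …
g: a_k = 0, 4, -4, 16/3, -8, 64/5, -64/3, 256/7, …
Sum ⇒ L₀ = lclm(L_f,L_g) in ℚ(x)⟨Dx⟩.
L = (34 + 92·x + 116·x^2 + 48·x^3 + 24·x^4)·Dx + (5 + 60·x + 170·x^2 + 180·x^3 + 100·x^4 + 40·x^5)·Dx^2 + (-3 - 11·x - 5·x^2 + 20·x^3 + 30·x^4 + 24·x^5 + 8·x^6)·Dx^3  (order 3).
h: a_k = 2, 6, 0, 34/3, 2, 144/5, 14/3, 550/7, …
ICs: h(0) = 2, h′(0) = 6, h′′(0) = 0.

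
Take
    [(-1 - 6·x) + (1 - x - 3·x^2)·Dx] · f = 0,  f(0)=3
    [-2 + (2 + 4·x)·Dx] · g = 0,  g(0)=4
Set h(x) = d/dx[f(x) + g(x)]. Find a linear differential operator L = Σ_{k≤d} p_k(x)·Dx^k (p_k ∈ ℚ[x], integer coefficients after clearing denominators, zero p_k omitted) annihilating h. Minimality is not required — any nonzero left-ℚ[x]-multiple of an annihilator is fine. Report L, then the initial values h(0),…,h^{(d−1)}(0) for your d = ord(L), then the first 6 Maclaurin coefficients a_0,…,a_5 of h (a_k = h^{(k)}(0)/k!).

L = (-22 - 134·x - 312·x^2 - 324·x^3 - 270·x^4) + (-13 - 148·x - 565·x^2 - 1056·x^3 - 1251·x^4 - 810·x^5)·Dx + (3 + 16·x + 25·x^2 - 26·x^3 - 183·x^4 - 312·x^5 - 180·x^6)·Dx^2  (order 2).
h: a_k = 7, 20, 69, 218, 1235/2, 3429/2, …
ICs: h(0) = 7, h′(0) = 20.

f: a_k = 3, 3, 12, 21, 57, 120, …
g: a_k = 4, 4, -2, 2, -5/2, 7/2, …
f+g: L₀ = lclm(L_f,L_g), ord ≤ 1+1.
Derive L from L₀ (diff closure).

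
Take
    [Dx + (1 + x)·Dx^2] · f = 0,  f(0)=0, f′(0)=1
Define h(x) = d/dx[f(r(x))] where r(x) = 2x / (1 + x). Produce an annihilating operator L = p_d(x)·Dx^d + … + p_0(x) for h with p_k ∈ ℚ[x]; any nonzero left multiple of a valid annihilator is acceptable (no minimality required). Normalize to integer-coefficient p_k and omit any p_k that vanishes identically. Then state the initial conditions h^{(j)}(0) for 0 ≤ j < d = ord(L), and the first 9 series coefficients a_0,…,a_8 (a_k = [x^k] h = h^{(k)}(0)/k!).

f: a_k = 0, 1, -1/2, 1/3, -1/4, 1/5, -1/6, 1/7, -1/8, …
f∘r: x↦r, Dx↦Dx/r' in L_f ⇒ L₀.
h=h₀': d/dx-closure on L₀ ⇒ L.
L = (4 + 6·x) + (1 + 4·x + 3·x^2)·Dx  (order 1).
h: a_k = 2, -8, 26, -80, 242, -728, 2186, -6560, 19682, …
ICs: h(0) = 2.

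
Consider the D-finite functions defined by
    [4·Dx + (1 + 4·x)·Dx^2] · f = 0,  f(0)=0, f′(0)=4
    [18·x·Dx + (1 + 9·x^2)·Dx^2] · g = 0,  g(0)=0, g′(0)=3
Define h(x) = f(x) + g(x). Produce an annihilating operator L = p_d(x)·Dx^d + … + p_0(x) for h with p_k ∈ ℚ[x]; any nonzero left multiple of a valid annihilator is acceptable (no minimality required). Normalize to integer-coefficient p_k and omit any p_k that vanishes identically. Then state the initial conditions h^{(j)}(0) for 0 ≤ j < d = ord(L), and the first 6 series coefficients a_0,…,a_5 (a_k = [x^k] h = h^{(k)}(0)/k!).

f: a_k = 0, 4, -8, 64/3, -64, 1024/5, …
g: a_k = 0, 3, 0, -9, 0, 243/5, …
Weyl lclm of L_f,L_g ⇒ L₀ (ord ≤ 4).
L = (-36 - 432·x + 972·x^2 + 1296·x^3)·Dx + (-25 - 72·x - 189·x^2 + 1944·x^3 + 2592·x^4)·Dx^2 + (-2 + x + 36·x^2 + 81·x^3 + 486·x^4 + 648·x^5)·Dx^3  (order 3).
h: a_k = 0, 7, -8, 37/3, -64, 1267/5, …
ICs: h(0) = 0, h′(0) = 7, h′′(0) = -16.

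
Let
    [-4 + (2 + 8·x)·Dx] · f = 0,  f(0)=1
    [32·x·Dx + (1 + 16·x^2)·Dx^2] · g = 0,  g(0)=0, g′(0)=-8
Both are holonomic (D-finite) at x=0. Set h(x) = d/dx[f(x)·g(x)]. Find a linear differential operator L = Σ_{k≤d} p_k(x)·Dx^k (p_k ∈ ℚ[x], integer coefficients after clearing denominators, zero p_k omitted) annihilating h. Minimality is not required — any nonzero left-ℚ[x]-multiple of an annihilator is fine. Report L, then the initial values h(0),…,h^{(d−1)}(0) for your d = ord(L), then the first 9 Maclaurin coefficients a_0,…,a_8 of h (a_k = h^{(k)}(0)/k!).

f: a_k = 1, 2, -2, 4, -10, 28, -84, 264, -858, …
g: a_k = 0, -8, 0, 128/3, 0, -2048/5, 0, 32768/7, 0, …
Product ⇒ symmetric product L₀, ord ≤ 2.
h=h₀': d/dx-closure on L₀ ⇒ L.
L = (20 + 640·x + 128·x^2 - 6144·x^3 - 3072·x^4) + (28 + 336·x + 1152·x^2 - 3584·x^3 - 21504·x^4 - 12288·x^5)·Dx + (3 + 8·x - 48·x^2 - 256·x^3 - 1792·x^4 - 6144·x^5 - 4096·x^6)·Dx^2  (order 2).
h: a_k = -8, -32, 176, 640/3, -6224/3, -26176/5, 603296/15, 5717504/105, -3795152/7, …
ICs: h(0) = -8, h′(0) = -32.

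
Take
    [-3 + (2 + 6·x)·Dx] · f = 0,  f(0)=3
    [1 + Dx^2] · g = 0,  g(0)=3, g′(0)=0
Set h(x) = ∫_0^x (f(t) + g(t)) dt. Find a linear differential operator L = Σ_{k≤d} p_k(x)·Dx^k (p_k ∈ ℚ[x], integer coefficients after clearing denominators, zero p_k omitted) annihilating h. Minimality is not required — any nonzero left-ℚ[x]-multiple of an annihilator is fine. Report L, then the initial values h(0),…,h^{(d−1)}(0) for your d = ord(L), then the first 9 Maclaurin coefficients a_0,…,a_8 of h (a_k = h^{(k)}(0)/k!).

L = (-93 - 72·x - 108·x^2)·Dx + (-10 + 18·x + 216·x^2 + 216·x^3)·Dx^2 + (-93 - 72·x - 108·x^2)·Dx^3 + (-10 + 18·x + 216·x^2 + 216·x^3)·Dx^4  (order 4).
h: a_k = 0, 6, 9/4, -13/8, 81/64, -1199/640, 1701/512, -688969/107520, 216513/16384, …
ICs: h(0) = 0, h′(0) = 6, h′′(0) = 9/2, h′′′(0) = -39/4.

f: a_k = 3, 9/2, -27/8, 81/16, -1215/128, 5103/256, -45927/1024, 216513/2048, -8444007/32768, …
g: a_k = 3, 0, -3/2, 0, 1/8, 0, -1/240, 0, 1/13440, …
f+g: L₀ = lclm(L_f,L_g), ord ≤ 1+2.
∫: right-multiply L₀ by Dx.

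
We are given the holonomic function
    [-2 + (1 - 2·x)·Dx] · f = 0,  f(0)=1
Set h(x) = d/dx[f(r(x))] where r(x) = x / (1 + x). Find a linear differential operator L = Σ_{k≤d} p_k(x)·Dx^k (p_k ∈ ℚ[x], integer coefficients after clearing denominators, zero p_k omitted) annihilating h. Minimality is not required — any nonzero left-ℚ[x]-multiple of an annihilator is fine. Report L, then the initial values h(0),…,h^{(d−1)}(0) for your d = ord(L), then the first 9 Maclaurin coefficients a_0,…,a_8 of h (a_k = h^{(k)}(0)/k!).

L = 2 + (-1 + x)·Dx  (order 1).
h: a_k = 2, 4, 6, 8, 10, 12, 14, 16, 18, …
ICs: h(0) = 2.

f: a_k = 1, 2, 4, 8, 16, 32, 64, 128, 256, …
h₀=f(r): pull back L_f along r ⇒ L₀.
Derive L from L₀ (diff closure).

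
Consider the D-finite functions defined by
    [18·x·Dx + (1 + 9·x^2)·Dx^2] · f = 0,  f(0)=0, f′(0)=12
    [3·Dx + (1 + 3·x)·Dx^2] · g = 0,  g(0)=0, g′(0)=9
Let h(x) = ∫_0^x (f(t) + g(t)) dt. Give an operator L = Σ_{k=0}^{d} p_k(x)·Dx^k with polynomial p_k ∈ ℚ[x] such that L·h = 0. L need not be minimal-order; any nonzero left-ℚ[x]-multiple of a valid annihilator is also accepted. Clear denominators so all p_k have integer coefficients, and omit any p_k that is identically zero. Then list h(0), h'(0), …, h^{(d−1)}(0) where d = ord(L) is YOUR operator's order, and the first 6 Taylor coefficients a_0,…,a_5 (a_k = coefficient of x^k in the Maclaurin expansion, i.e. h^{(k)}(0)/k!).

L = (-18 - 162·x + 486·x^2 + 486·x^3)·Dx^2 + (-12 - 36·x + 972·x^3 + 972·x^4)·Dx^3 + (-1 + 3·x + 18·x^2 + 54·x^3 + 243·x^4 + 243·x^5)·Dx^4  (order 4).
h: a_k = 0, 0, 21/2, -9/2, -9/4, -243/20, …
ICs: h(0) = 0, h′(0) = 0, h′′(0) = 21, h′′′(0) = -27.

f: a_k = 0, 12, 0, -36, 0, 972/5, …
g: a_k = 0, 9, -27/2, 27, -243/4, 729/5, …
Sum ⇒ L₀ = lclm(L_f,L_g) in ℚ(x)⟨Dx⟩.
h=∫₀ˣh₀: take L = L₀·Dx.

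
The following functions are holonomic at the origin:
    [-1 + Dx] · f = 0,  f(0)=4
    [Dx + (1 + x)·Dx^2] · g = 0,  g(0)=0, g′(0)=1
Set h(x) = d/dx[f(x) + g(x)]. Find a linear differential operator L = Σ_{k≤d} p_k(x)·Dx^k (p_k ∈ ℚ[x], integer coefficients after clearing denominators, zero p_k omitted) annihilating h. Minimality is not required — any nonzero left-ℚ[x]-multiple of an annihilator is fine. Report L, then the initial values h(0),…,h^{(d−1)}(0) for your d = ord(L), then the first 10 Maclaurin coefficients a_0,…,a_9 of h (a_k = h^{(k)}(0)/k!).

L = (-3 - x) + (1 - 2·x - x^2)·Dx + (2 + 3·x + x^2)·Dx^2  (order 2).
h: a_k = 5, 3, 3, -1/3, 7/6, -29/30, 181/180, -1259/1260, 10081/10080, -90719/90720, …
ICs: h(0) = 5, h′(0) = 3.

f: a_k = 4, 4, 2, 2/3, 1/6, 1/30, 1/180, 1/1260, 1/10080, 1/90720, …
g: a_k = 0, 1, -1/2, 1/3, -1/4, 1/5, -1/6, 1/7, -1/8, 1/9, …
h₀=f+g: left-lcm gives L₀, ord ≤ 3.
Differentiate: ansatz ord ≤ ord L₀ ⇒ L.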